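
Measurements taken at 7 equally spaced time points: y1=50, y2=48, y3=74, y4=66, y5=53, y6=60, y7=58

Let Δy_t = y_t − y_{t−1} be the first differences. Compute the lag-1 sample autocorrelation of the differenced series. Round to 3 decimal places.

First differences Δy: -2, 26, -8, -13, 7, -2
Mean of differences = 1.3333
Numerator Σ(Δy_t−Δȳ)(Δy_{t+1}−Δȳ) = -278.7778
Denominator Σ(Δy_t−Δȳ)² = 955.3333
r_1(Δy) = -278.7778 / 955.3333 = -0.292

-0.292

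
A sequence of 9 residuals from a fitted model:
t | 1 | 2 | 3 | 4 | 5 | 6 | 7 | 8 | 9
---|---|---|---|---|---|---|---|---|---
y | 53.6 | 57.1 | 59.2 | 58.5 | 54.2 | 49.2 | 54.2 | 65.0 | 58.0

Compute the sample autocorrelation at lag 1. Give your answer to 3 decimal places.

0.173

Mean ȳ = (53.6 + 57.1 + 59.2 + 58.5 + 54.2 + 49.2 + 54.2 + 65.0 + 58.0)/9 = 56.5556
Numerator Σ_{t=1}^{8}(y_t−ȳ)(y_{t+1}−ȳ) = 27.3514
Denominator Σ(y_t−ȳ)² = 158.4022
r_1 = 27.3514 / 158.4022 = 0.173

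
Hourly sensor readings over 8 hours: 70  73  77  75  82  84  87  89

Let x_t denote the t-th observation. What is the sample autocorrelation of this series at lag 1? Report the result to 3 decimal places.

0.585

Mean x̄ = (70 + 73 + 77 + 75 + 82 + 84 + 87 + 89)/8 = 79.6250
Deviations from mean: -9.6250, -6.6250, -2.6250, -4.6250, 2.3750, 4.3750, 7.3750, 9.3750
Σ(x_t−x̄)(x_{t+1}−x̄) = (63.7656) + (17.3906) + (12.1406) + (-10.9844) + (10.3906) + (32.2656) + (69.1406) = 194.1094
Denominator Σ(x_t−x̄)² = 331.8750
r_1 = 194.1094 / 331.8750 = 0.585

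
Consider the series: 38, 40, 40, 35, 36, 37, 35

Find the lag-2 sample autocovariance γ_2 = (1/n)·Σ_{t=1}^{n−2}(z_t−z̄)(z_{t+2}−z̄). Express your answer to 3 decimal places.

Mean z̄ = (38 + 40 + 40 + 35 + 36 + 37 + 35)/7 = 37.2857
Σ_{t=1}^{5}(z_t−z̄)(z_{t+2}−z̄) = -4.1633
γ_2 = -4.1633 / 7 = -0.595

-0.595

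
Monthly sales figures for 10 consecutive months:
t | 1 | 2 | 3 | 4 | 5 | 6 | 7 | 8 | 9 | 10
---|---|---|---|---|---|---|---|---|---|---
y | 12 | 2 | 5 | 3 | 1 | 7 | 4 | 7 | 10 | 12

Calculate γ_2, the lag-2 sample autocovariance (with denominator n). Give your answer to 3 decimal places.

1.952

Mean ȳ = (12 + 2 + 5 + 3 + 1 + 7 + 4 + 7 + 10 + 12)/10 = 6.3000
Σ_{t=1}^{8}(y_t−ȳ)(y_{t+2}−ȳ) = 19.5200
γ_2 = 19.5200 / 10 = 1.952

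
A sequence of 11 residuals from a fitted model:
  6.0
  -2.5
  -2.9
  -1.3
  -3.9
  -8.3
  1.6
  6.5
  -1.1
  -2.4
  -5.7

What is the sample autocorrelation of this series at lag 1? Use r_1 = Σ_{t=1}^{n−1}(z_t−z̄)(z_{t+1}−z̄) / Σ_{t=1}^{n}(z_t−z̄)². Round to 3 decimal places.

Mean z̄ = (6.0 − 2.5 − 2.9 − 1.3 − 3.9 − 8.3 + 1.6 + 6.5 − 1.1 − 2.4 − 5.7)/11 = -1.2727
Numerator Σ_{t=1}^{10}(z_t−z̄)(z_{t+1}−z̄) = 19.9302
Denominator Σ(z_t−z̄)² = 202.9018
r_1 = 19.9302 / 202.9018 = 0.098

0.098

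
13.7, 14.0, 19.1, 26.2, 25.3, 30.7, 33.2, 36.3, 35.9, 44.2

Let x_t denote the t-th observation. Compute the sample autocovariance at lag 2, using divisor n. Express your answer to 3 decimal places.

Mean x̄ = (13.7 + 14.0 + 19.1 + 26.2 + 25.3 + 30.7 + 33.2 + 36.3 + 35.9 + 44.2)/10 = 27.8600
Σ_{t=1}^{8}(x_t−x̄)(x_{t+2}−x̄) = 355.9028
γ_2 = 355.9028 / 10 = 35.590

35.590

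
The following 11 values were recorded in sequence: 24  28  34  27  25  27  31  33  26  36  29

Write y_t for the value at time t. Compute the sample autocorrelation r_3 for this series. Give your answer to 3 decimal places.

Mean ȳ = (24 + 28 + 34 + 27 + 25 + 27 + 31 + 33 + 26 + 36 + 29)/11 = 29.0909
Numerator Σ_{t=1}^{8}(y_t−ȳ)(y_{t+3}−ȳ) = 4.1570
Denominator Σ(y_t−ȳ)² = 152.9091
r_3 = 4.1570 / 152.9091 = 0.027

0.027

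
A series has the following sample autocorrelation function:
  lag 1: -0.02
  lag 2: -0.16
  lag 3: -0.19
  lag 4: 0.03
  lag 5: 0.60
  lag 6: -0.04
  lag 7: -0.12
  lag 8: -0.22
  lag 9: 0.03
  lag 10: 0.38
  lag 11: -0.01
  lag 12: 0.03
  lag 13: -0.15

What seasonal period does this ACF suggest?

5

The largest autocorrelation is r_5 = 0.60, with a weaker echo at lag 10 (0.38); the remaining lags stay at or below 0.03.
The dominant spike at lag 5 indicates a seasonal period of 5.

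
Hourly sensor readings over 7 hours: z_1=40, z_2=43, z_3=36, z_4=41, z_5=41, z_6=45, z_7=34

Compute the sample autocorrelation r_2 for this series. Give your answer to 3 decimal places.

Mean z̄ = (40 + 43 + 36 + 41 + 41 + 45 + 34)/7 = 40.0000
Deviations from mean: 0.0000, 3.0000, -4.0000, 1.0000, 1.0000, 5.0000, -6.0000
Σ(z_t−z̄)(z_{t+2}−z̄) = (0.0000) + (3.0000) + (-4.0000) + (5.0000) + (-6.0000) = -2.0000
Denominator Σ(z_t−z̄)² = 88.0000
r_2 = -2.0000 / 88.0000 = -0.023

-0.023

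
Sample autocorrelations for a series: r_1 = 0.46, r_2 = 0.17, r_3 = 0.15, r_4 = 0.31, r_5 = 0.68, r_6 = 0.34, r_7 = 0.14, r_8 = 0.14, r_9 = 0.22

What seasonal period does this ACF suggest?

5

The largest autocorrelation is r_5 = 0.68; the remaining lags stay at or below 0.46. The elevated value at lag 1 (0.46), dropping to 0.17 at lag 2, reflects decaying short-term dependence rather than seasonality.
The dominant spike at lag 5 indicates a seasonal period of 5.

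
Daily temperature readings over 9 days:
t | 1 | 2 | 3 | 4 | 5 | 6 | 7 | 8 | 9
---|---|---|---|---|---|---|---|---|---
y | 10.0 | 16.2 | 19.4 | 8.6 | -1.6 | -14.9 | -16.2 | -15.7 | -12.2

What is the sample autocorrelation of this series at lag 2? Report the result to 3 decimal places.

Mean ȳ = (10.0 + 16.2 + 19.4 + 8.6 − 1.6 − 14.9 − 16.2 − 15.7 − 12.2)/9 = -0.7111
Σ(y_t−ȳ)(y_{t+2}−ȳ) = (215.4123) + (157.4612) + (-17.8765) + (-132.1143) + (13.7679) + (212.6757) + (177.9501) = 627.2764
Denominator Σ(y_t−ȳ)² = 1690.5489
r_2 = 627.2764 / 1690.5489 = 0.371

0.371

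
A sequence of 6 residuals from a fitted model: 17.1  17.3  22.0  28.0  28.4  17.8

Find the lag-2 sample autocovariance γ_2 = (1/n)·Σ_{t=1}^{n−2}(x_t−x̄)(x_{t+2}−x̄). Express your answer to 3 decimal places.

Mean x̄ = (17.1 + 17.3 + 22.0 + 28.0 + 28.4 + 17.8)/6 = 21.7667
Deviations: -4.6667, -4.4667, 0.2333, 6.2333, 6.6333, -3.9667
Σ_{t=1}^{4}(x_t−x̄)(x_{t+2}−x̄) = -52.1089
γ_2 = -52.1089 / 6 = -8.685

-8.685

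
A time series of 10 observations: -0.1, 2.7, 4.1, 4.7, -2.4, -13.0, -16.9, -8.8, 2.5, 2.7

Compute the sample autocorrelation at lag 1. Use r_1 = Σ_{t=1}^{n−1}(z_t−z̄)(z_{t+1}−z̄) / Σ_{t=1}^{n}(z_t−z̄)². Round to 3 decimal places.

Mean z̄ = (-0.1 + 2.7 + 4.1 + 4.7 − 2.4 − 13.0 − 16.9 − 8.8 + 2.5 + 2.7)/10 = -2.4500
Numerator Σ_{t=1}^{9}(z_t−z̄)(z_{t+1}−z̄) = 330.7625
Denominator Σ(z_t−z̄)² = 537.5250
r_1 = 330.7625 / 537.5250 = 0.615

0.615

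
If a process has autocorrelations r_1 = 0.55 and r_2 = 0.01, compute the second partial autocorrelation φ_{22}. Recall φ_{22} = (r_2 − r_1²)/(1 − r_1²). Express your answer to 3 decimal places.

φ_{22} = (r_2 − r_1²) / (1 − r_1²)
r_1² = (0.55)² = 0.3025
Numerator = 0.01 − 0.3025 = -0.2925; denominator = 1 − 0.3025 = 0.6975
φ_{22} = -0.2925 / 0.6975 = -0.419

-0.419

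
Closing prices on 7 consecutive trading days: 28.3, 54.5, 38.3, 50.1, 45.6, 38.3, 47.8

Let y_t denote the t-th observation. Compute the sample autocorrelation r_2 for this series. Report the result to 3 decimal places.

Mean ȳ = (28.3 + 54.5 + 38.3 + 50.1 + 45.6 + 38.3 + 47.8)/7 = 43.2714
Deviations from mean: -14.9714, 11.2286, -4.9714, 6.8286, 2.3286, -4.9714, 4.5286
Σ(y_t−ȳ)(y_{t+2}−ȳ) = (74.4294) + (76.6751) + (-11.5763) + (-33.9478) + (10.5451) = 116.1255
Denominator Σ(y_t−ȳ)² = 472.2143
r_2 = 116.1255 / 472.2143 = 0.246

0.246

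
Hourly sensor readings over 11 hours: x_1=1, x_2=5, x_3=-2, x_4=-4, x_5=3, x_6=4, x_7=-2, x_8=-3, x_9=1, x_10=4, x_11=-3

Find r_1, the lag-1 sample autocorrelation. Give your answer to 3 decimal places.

Mean x̄ = (1 + 5 − 2 − 4 + 3 + 4 − 2 − 3 + 1 + 4 − 3)/11 = 0.3636
Numerator Σ_{t=1}^{10}(x_t−x̄)(x_{t+1}−x̄) = -12.3140
Denominator Σ(x_t−x̄)² = 108.5455
r_1 = -12.3140 / 108.5455 = -0.113

-0.113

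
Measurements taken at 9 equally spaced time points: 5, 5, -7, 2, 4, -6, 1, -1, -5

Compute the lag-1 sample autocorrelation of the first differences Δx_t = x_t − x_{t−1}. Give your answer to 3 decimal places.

-0.506

First differences Δx: 0, -12, 9, 2, -10, 7, -2, -4
Mean of differences = -1.2500
Numerator Σ(Δx_t−Δx̄)(Δx_{t+1}−Δx̄) = -195.0625
Denominator Σ(Δx_t−Δx̄)² = 385.5000
r_1(Δx) = -195.0625 / 385.5000 = -0.506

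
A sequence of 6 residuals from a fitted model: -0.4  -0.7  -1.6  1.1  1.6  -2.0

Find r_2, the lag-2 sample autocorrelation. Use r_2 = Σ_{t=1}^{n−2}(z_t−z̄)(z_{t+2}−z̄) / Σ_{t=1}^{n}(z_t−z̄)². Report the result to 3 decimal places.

-0.512

Mean z̄ = (-0.4 − 0.7 − 1.6 + 1.1 + 1.6 − 2.0)/6 = -0.3333
Deviations from mean: -0.0667, -0.3667, -1.2667, 1.4333, 1.9333, -1.6667
Numerator Σ_{t=1}^{4}(z_t−z̄)(z_{t+2}−z̄) = -5.2789
Denominator Σ(z_t−z̄)² = 10.3133
r_2 = -5.2789 / 10.3133 = -0.512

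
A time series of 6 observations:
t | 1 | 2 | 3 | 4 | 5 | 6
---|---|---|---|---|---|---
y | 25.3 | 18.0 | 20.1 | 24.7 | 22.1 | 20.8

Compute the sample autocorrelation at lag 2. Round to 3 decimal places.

-0.523

Mean ȳ = (25.3 + 18.0 + 20.1 + 24.7 + 22.1 + 20.8)/6 = 21.8333
Σ(y_t−ȳ)(y_{t+2}−ȳ) = (-6.0089) + (-10.9889) + (-0.4622) + (-2.9622) = -20.4222
Denominator Σ(y_t−ȳ)² = 39.0733
r_2 = -20.4222 / 39.0733 = -0.523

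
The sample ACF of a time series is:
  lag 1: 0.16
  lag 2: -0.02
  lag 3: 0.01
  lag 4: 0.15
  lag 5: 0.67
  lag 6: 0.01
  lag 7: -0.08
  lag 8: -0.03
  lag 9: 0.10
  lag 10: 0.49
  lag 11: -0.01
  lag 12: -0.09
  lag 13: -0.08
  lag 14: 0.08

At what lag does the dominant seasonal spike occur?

5

The largest autocorrelation is r_5 = 0.67, with a weaker echo at lag 10 (0.49); the remaining lags stay at or below 0.16.
The dominant spike at lag 5 indicates a seasonal period of 5.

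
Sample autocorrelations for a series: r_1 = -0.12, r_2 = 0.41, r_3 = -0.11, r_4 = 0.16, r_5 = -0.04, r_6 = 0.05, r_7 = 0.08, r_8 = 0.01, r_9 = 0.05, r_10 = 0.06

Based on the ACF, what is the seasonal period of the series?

The largest autocorrelation is r_2 = 0.41, with a weaker echo at lag 4 (0.16); the remaining lags stay at or below 0.08.
The dominant spike at lag 2 indicates a seasonal period of 2.

2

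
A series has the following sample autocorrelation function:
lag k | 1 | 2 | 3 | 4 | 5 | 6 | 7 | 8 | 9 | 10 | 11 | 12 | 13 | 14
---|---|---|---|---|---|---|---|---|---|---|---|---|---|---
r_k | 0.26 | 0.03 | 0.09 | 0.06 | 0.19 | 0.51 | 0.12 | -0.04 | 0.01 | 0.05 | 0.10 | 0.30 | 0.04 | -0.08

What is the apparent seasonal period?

The largest autocorrelation is r_6 = 0.51, with a weaker echo at lag 12 (0.30); the remaining lags stay at or below 0.26. The elevated value at lag 1 (0.26), dropping to 0.03 at lag 2, reflects decaying short-term dependence rather than seasonality.
The dominant spike at lag 6 indicates a seasonal period of 6.

6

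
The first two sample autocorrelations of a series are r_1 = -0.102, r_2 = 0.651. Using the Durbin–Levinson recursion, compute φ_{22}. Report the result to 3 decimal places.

0.647

φ_{22} = (r_2 − r_1²) / (1 − r_1²)
r_1² = (-0.102)² = 0.010404
Numerator = 0.651 − 0.0104 = 0.6406; denominator = 1 − 0.0104 = 0.9896
φ_{22} = 0.6406 / 0.9896 = 0.647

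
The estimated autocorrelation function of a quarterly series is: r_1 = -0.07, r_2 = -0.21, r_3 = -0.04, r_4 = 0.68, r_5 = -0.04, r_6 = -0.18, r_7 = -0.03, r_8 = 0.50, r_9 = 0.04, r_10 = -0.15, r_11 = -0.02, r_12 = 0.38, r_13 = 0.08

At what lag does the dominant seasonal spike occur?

The largest autocorrelation is r_4 = 0.68, with weaker echoes at lags 8 (0.50) and 12 (0.38); the remaining lags stay at or below 0.08.
The dominant spike at lag 4 indicates a seasonal period of 4.

4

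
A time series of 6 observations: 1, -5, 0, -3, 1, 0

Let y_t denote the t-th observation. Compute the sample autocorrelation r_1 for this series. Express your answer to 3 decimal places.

Mean ȳ = (1 − 5 + 0 − 3 + 1 + 0)/6 = -1.0000
Deviations from mean: 2.0000, -4.0000, 1.0000, -2.0000, 2.0000, 1.0000
Numerator Σ_{t=1}^{5}(y_t−ȳ)(y_{t+1}−ȳ) = -16.0000
Denominator Σ(y_t−ȳ)² = 30.0000
r_1 = -16.0000 / 30.0000 = -0.533

-0.533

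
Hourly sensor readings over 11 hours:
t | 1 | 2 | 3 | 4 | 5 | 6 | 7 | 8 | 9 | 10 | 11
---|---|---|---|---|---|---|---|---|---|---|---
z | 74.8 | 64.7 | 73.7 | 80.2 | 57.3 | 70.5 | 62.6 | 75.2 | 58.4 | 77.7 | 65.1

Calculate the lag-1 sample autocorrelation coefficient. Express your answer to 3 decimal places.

-0.615

Mean z̄ = (74.8 + 64.7 + 73.7 + 80.2 + 57.3 + 70.5 + 62.6 + 75.2 + 58.4 + 77.7 + 65.1)/11 = 69.1091
Numerator Σ_{t=1}^{10}(z_t−z̄)(z_{t+1}−z̄) = -382.1855
Denominator Σ(z_t−z̄)² = 621.3291
r_1 = -382.1855 / 621.3291 = -0.615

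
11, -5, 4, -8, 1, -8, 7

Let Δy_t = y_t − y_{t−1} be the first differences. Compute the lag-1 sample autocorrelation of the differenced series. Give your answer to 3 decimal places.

First differences Δy: -16, 9, -12, 9, -9, 15
Mean of differences = -0.6667
Numerator Σ(Δy_t−Δȳ)(Δy_{t+1}−Δȳ) = -578.4444
Denominator Σ(Δy_t−Δȳ)² = 865.3333
r_1(Δy) = -578.4444 / 865.3333 = -0.668

-0.668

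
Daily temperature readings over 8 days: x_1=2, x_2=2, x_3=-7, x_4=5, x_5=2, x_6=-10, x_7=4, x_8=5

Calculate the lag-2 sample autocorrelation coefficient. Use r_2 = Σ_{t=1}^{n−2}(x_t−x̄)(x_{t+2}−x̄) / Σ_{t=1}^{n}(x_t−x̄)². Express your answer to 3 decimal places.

-0.472

Mean x̄ = (2 + 2 − 7 + 5 + 2 − 10 + 4 + 5)/8 = 0.3750
Deviations from mean: 1.6250, 1.6250, -7.3750, 4.6250, 1.6250, -10.3750, 3.6250, 4.6250
Σ(x_t−x̄)(x_{t+2}−x̄) = (-11.9844) + (7.5156) + (-11.9844) + (-47.9844) + (5.8906) + (-47.9844) = -106.5313
Denominator Σ(x_t−x̄)² = 225.8750
r_2 = -106.5313 / 225.8750 = -0.472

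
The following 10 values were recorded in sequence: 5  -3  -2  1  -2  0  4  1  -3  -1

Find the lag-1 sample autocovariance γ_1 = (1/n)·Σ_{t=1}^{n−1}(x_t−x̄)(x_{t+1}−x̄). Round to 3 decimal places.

-0.900

Mean x̄ = (5 − 3 − 2 + 1 − 2 + 0 + 4 + 1 − 3 − 1)/10 = 0.0000
Σ_{t=1}^{9}(x_t−x̄)(x_{t+1}−x̄) = -9.0000
γ_1 = -9.0000 / 10 = -0.900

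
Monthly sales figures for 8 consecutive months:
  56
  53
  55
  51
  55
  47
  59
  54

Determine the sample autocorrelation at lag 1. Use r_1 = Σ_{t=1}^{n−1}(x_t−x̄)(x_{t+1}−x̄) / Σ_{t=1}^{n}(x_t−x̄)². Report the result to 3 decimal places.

-0.582

Mean x̄ = (56 + 53 + 55 + 51 + 55 + 47 + 59 + 54)/8 = 53.7500
Deviations from mean: 2.2500, -0.7500, 1.2500, -2.7500, 1.2500, -6.7500, 5.2500, 0.2500
Σ(x_t−x̄)(x_{t+1}−x̄) = (-1.6875) + (-0.9375) + (-3.4375) + (-3.4375) + (-8.4375) + (-35.4375) + (1.3125) = -52.0625
Denominator Σ(x_t−x̄)² = 89.5000
r_1 = -52.0625 / 89.5000 = -0.582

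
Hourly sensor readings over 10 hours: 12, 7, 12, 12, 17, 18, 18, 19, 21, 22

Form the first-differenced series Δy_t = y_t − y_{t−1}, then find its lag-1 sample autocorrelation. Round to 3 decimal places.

-0.463

First differences Δy: -5, 5, 0, 5, 1, 0, 1, 2, 1
Mean of differences = 1.1111
Numerator Σ(Δy_t−Δȳ)(Δy_{t+1}−Δȳ) = -32.7901
Denominator Σ(Δy_t−Δȳ)² = 70.8889
r_1(Δy) = -32.7901 / 70.8889 = -0.463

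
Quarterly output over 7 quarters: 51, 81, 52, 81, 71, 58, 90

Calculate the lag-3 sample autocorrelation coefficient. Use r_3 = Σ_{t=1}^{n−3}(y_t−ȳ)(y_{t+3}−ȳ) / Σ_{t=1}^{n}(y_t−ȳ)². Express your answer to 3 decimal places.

0.167

Mean ȳ = (51 + 81 + 52 + 81 + 71 + 58 + 90)/7 = 69.1429
Deviations from mean: -18.1429, 11.8571, -17.1429, 11.8571, 1.8571, -11.1429, 20.8571
Σ(y_t−ȳ)(y_{t+3}−ȳ) = (-215.1224) + (22.0204) + (191.0204) + (247.3061) = 245.2245
Denominator Σ(y_t−ȳ)² = 1466.8571
r_3 = 245.2245 / 1466.8571 = 0.167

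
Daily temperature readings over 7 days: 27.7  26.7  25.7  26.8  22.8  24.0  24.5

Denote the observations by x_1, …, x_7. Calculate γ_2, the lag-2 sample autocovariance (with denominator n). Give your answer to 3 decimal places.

0.308

Mean x̄ = (27.7 + 26.7 + 25.7 + 26.8 + 22.8 + 24.0 + 24.5)/7 = 25.4571
Deviations: 2.2429, 1.2429, 0.2429, 1.3429, -2.6571, -1.4571, -0.9571
Σ_{t=1}^{5}(x_t−x̄)(x_{t+2}−x̄) = 2.1549
γ_2 = 2.1549 / 7 = 0.308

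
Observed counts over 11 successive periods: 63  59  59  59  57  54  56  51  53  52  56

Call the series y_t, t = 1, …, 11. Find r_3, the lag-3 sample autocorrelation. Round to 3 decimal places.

0.151

Mean ȳ = (63 + 59 + 59 + 59 + 57 + 54 + 56 + 51 + 53 + 52 + 56)/11 = 56.2727
Numerator Σ_{t=1}^{8}(y_t−ȳ)(y_{t+3}−ȳ) = 19.5950
Denominator Σ(y_t−ȳ)² = 130.1818
r_3 = 19.5950 / 130.1818 = 0.151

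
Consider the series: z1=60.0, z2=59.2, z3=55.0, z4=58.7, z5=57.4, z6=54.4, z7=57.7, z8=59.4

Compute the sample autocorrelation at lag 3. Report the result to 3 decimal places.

Mean z̄ = (60.0 + 59.2 + 55.0 + 58.7 + 57.4 + 54.4 + 57.7 + 59.4)/8 = 57.7250
Numerator Σ_{t=1}^{5}(z_t−z̄)(z_{t+3}−z̄) = 10.2306
Denominator Σ(z_t−z̄)² = 29.6950
r_3 = 10.2306 / 29.6950 = 0.345

0.345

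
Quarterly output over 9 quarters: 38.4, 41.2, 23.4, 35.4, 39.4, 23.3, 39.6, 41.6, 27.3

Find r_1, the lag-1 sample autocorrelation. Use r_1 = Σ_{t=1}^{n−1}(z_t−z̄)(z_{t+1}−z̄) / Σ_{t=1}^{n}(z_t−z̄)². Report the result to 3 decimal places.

Mean z̄ = (38.4 + 41.2 + 23.4 + 35.4 + 39.4 + 23.3 + 39.6 + 41.6 + 27.3)/9 = 34.4000
Numerator Σ_{t=1}^{8}(z_t−z̄)(z_{t+1}−z̄) = -180.5000
Denominator Σ(z_t−z̄)² = 461.7400
r_1 = -180.5000 / 461.7400 = -0.391

-0.391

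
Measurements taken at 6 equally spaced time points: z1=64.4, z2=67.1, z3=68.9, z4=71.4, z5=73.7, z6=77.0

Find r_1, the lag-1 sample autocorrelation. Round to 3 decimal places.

Mean z̄ = (64.4 + 67.1 + 68.9 + 71.4 + 73.7 + 77.0)/6 = 70.4167
Deviations from mean: -6.0167, -3.3167, -1.5167, 0.9833, 3.2833, 6.5833
Σ(z_t−z̄)(z_{t+1}−z̄) = (19.9553) + (5.0303) + (-1.4914) + (3.2286) + (21.6153) = 48.3381
Denominator Σ(z_t−z̄)² = 104.5883
r_1 = 48.3381 / 104.5883 = 0.462

0.462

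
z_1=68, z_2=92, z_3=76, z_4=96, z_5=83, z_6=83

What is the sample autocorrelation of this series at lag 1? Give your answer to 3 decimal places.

Mean z̄ = (68 + 92 + 76 + 96 + 83 + 83)/6 = 83.0000
Deviations from mean: -15.0000, 9.0000, -7.0000, 13.0000, 0.0000, 0.0000
Numerator Σ_{t=1}^{5}(z_t−z̄)(z_{t+1}−z̄) = -289.0000
Denominator Σ(z_t−z̄)² = 524.0000
r_1 = -289.0000 / 524.0000 = -0.552

-0.552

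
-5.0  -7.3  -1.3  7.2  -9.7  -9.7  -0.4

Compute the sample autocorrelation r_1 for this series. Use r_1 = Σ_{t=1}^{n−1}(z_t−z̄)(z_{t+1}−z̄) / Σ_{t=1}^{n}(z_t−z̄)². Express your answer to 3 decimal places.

Mean z̄ = (-5.0 − 7.3 − 1.3 + 7.2 − 9.7 − 9.7 − 0.4)/7 = -3.7429
Deviations from mean: -1.2571, -3.5571, 2.4429, 10.9429, -5.9571, -5.9571, 3.3429
Numerator Σ_{t=1}^{6}(z_t−z̄)(z_{t+1}−z̄) = -27.1004
Denominator Σ(z_t−z̄)² = 222.0971
r_1 = -27.1004 / 222.0971 = -0.122

-0.122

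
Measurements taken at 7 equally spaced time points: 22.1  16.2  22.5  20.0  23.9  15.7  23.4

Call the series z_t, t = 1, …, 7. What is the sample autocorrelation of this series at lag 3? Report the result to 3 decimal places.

Mean z̄ = (22.1 + 16.2 + 22.5 + 20.0 + 23.9 + 15.7 + 23.4)/7 = 20.5429
Σ(z_t−z̄)(z_{t+3}−z̄) = (-0.8453) + (-14.5796) + (-9.4782) + (-1.5510) = -26.4541
Denominator Σ(z_t−z̄)² = 68.2971
r_3 = -26.4541 / 68.2971 = -0.387

-0.387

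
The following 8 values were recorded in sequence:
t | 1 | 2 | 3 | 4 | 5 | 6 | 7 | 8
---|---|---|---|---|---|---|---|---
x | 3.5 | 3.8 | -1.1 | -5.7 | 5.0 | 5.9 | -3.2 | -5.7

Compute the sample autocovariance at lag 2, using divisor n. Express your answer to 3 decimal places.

Mean x̄ = (3.5 + 3.8 − 1.1 − 5.7 + 5.0 + 5.9 − 3.2 − 5.7)/8 = 0.3125
Deviations: 3.1875, 3.4875, -1.4125, -6.0125, 4.6875, 5.5875, -3.5125, -6.0125
Σ_{t=1}^{6}(x_t−x̄)(x_{t+2}−x̄) = -115.7466
γ_2 = -115.7466 / 8 = -14.468

-14.468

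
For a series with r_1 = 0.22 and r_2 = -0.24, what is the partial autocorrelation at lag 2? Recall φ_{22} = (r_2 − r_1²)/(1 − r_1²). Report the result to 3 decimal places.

-0.303

φ_{22} = (r_2 − r_1²) / (1 − r_1²)
r_1² = (0.22)² = 0.0484
Numerator = -0.24 − 0.0484 = -0.2884; denominator = 1 − 0.0484 = 0.9516
φ_{22} = -0.2884 / 0.9516 = -0.303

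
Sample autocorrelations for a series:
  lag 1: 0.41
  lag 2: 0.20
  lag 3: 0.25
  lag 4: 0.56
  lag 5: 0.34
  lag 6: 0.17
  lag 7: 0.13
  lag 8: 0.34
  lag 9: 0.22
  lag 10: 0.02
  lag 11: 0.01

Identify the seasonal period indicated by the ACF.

4

The largest autocorrelation is r_4 = 0.56; the remaining lags stay at or below 0.41. The elevated value at lag 1 (0.41), dropping to 0.20 at lag 2, reflects decaying short-term dependence rather than seasonality.
The dominant spike at lag 4 indicates a seasonal period of 4.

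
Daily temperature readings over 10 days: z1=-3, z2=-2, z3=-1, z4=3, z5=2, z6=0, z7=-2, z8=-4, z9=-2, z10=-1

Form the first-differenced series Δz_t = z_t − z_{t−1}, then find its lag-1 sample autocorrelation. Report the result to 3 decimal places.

First differences Δz: 1, 1, 4, -1, -2, -2, -2, 2, 1
Mean of differences = 0.2222
Numerator Σ(Δz_t−Δz̄)(Δz_{t+1}−Δz̄) = 8.9506
Denominator Σ(Δz_t−Δz̄)² = 35.5556
r_1(Δz) = 8.9506 / 35.5556 = 0.252

0.252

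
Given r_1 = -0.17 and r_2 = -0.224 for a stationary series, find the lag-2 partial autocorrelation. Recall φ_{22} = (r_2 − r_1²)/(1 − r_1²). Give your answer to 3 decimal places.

φ_{22} = (r_2 − r_1²) / (1 − r_1²)
r_1² = (-0.17)² = 0.0289
Numerator = -0.224 − 0.0289 = -0.2529; denominator = 1 − 0.0289 = 0.9711
φ_{22} = -0.2529 / 0.9711 = -0.260

-0.260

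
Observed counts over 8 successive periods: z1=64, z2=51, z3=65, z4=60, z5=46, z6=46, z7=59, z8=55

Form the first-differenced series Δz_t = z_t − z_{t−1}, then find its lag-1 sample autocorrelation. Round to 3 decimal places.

-0.297

First differences Δz: -13, 14, -5, -14, 0, 13, -4
Mean of differences = -1.2857
Numerator Σ(Δz_t−Δz̄)(Δz_{t+1}−Δz̄) = -225.3673
Denominator Σ(Δz_t−Δz̄)² = 759.4286
r_1(Δz) = -225.3673 / 759.4286 = -0.297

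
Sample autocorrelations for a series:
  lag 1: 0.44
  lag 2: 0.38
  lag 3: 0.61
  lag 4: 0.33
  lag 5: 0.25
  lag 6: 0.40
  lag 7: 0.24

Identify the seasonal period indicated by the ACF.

The largest autocorrelation is r_3 = 0.61; the remaining lags stay at or below 0.44. The elevated value at lag 1 (0.44), dropping to 0.38 at lag 2, reflects decaying short-term dependence rather than seasonality.
The dominant spike at lag 3 indicates a seasonal period of 3.

3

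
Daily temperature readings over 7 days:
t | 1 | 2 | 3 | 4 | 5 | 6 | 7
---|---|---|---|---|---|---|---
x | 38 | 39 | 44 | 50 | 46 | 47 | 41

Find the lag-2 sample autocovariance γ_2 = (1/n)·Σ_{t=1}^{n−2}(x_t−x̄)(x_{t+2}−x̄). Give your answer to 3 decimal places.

-2.134

Mean x̄ = (38 + 39 + 44 + 50 + 46 + 47 + 41)/7 = 43.5714
Deviations: -5.5714, -4.5714, 0.4286, 6.4286, 2.4286, 3.4286, -2.5714
Σ_{t=1}^{5}(x_t−x̄)(x_{t+2}−x̄) = -14.9388
γ_2 = -14.9388 / 7 = -2.134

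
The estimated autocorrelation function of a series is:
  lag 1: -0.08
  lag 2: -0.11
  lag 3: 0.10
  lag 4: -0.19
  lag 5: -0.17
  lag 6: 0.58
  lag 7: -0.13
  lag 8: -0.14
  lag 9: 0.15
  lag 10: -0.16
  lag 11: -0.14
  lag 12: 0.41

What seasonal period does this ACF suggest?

6

The largest autocorrelation is r_6 = 0.58, with a weaker echo at lag 12 (0.41); the remaining lags stay at or below 0.15.
The dominant spike at lag 6 indicates a seasonal period of 6.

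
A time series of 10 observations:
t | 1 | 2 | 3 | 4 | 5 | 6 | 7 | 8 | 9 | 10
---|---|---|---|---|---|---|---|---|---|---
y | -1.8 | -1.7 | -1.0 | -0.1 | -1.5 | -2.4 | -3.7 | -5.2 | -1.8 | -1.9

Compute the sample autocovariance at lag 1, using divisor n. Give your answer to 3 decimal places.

0.834

Mean ȳ = (-1.8 − 1.7 − 1.0 − 0.1 − 1.5 − 2.4 − 3.7 − 5.2 − 1.8 − 1.9)/10 = -2.1100
Σ_{t=1}^{9}(y_t−ȳ)(y_{t+1}−ȳ) = 8.3439
γ_1 = 8.3439 / 10 = 0.834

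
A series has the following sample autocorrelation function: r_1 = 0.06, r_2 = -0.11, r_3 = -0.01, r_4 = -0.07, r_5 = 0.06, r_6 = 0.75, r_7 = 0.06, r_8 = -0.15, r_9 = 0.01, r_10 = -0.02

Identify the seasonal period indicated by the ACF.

The largest autocorrelation is r_6 = 0.75; the remaining lags stay at or below 0.06.
The dominant spike at lag 6 indicates a seasonal period of 6.

6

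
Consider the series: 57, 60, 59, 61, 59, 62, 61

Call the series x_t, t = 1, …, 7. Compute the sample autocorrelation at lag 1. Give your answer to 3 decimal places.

Mean x̄ = (57 + 60 + 59 + 61 + 59 + 62 + 61)/7 = 59.8571
Deviations from mean: -2.8571, 0.1429, -0.8571, 1.1429, -0.8571, 2.1429, 1.1429
Σ(x_t−x̄)(x_{t+1}−x̄) = (-0.4082) + (-0.1224) + (-0.9796) + (-0.9796) + (-1.8367) + (2.4490) = -1.8776
Denominator Σ(x_t−x̄)² = 16.8571
r_1 = -1.8776 / 16.8571 = -0.111

-0.111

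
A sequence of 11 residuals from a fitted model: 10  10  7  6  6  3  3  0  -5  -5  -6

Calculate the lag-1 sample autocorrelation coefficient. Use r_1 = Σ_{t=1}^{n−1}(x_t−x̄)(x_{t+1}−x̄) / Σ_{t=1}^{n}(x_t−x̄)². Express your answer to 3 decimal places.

Mean x̄ = (10 + 10 + 7 + 6 + 6 + 3 + 3 + 0 − 5 − 5 − 6)/11 = 2.6364
Numerator Σ_{t=1}^{10}(x_t−x̄)(x_{t+1}−x̄) = 257.1405
Denominator Σ(x_t−x̄)² = 348.5455
r_1 = 257.1405 / 348.5455 = 0.738

0.738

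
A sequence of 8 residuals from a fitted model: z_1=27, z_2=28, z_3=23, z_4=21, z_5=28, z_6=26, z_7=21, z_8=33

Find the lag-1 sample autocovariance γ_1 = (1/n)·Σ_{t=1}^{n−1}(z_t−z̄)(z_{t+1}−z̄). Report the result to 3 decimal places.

Mean z̄ = (27 + 28 + 23 + 21 + 28 + 26 + 21 + 33)/8 = 25.8750
Deviations: 1.1250, 2.1250, -2.8750, -4.8750, 2.1250, 0.1250, -4.8750, 7.1250
Σ_{t=1}^{7}(z_t−z̄)(z_{t+1}−z̄) = -35.1406
γ_1 = -35.1406 / 8 = -4.393

-4.393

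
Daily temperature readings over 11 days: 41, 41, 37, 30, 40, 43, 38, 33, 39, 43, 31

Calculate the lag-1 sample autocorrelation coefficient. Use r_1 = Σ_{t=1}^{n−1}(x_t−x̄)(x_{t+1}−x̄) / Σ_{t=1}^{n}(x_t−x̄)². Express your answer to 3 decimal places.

-0.126

Mean x̄ = (41 + 41 + 37 + 30 + 40 + 43 + 38 + 33 + 39 + 43 + 31)/11 = 37.8182
Numerator Σ_{t=1}^{10}(x_t−x̄)(x_{t+1}−x̄) = -26.6694
Denominator Σ(x_t−x̄)² = 211.6364
r_1 = -26.6694 / 211.6364 = -0.126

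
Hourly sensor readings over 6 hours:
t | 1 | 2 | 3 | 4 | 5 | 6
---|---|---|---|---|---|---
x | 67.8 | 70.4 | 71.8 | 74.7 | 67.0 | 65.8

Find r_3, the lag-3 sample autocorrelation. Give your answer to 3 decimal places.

-0.351

Mean x̄ = (67.8 + 70.4 + 71.8 + 74.7 + 67.0 + 65.8)/6 = 69.5833
Deviations from mean: -1.7833, 0.8167, 2.2167, 5.1167, -2.5833, -3.7833
Σ(x_t−x̄)(x_{t+3}−x̄) = (-9.1247) + (-2.1097) + (-8.3864) = -19.6208
Denominator Σ(x_t−x̄)² = 55.9283
r_3 = -19.6208 / 55.9283 = -0.351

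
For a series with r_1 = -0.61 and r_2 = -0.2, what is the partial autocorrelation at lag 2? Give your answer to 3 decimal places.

-0.911

φ_{22} = (r_2 − r_1²) / (1 − r_1²)
r_1² = (-0.61)² = 0.3721
Numerator = -0.2 − 0.3721 = -0.5721; denominator = 1 − 0.3721 = 0.6279
φ_{22} = -0.5721 / 0.6279 = -0.911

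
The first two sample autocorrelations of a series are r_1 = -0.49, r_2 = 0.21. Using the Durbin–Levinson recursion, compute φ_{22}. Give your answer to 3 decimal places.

-0.040

φ_{22} = (r_2 − r_1²) / (1 − r_1²)
r_1² = (-0.49)² = 0.2401
Numerator = 0.21 − 0.2401 = -0.0301; denominator = 1 − 0.2401 = 0.7599
φ_{22} = -0.0301 / 0.7599 = -0.040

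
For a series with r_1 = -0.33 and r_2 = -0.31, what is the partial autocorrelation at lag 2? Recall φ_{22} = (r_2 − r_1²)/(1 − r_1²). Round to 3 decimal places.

-0.470

φ_{22} = (r_2 − r_1²) / (1 − r_1²)
r_1² = (-0.33)² = 0.1089
Numerator = -0.31 − 0.1089 = -0.4189; denominator = 1 − 0.1089 = 0.8911
φ_{22} = -0.4189 / 0.8911 = -0.470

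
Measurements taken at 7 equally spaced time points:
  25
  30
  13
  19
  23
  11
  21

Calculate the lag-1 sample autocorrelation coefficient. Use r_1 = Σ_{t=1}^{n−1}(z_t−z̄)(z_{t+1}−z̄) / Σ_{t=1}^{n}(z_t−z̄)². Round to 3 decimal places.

Mean z̄ = (25 + 30 + 13 + 19 + 23 + 11 + 21)/7 = 20.2857
Deviations from mean: 4.7143, 9.7143, -7.2857, -1.2857, 2.7143, -9.2857, 0.7143
Σ(z_t−z̄)(z_{t+1}−z̄) = (45.7959) + (-70.7755) + (9.3673) + (-3.4898) + (-25.2041) + (-6.6327) = -50.9388
Denominator Σ(z_t−z̄)² = 265.4286
r_1 = -50.9388 / 265.4286 = -0.192

-0.192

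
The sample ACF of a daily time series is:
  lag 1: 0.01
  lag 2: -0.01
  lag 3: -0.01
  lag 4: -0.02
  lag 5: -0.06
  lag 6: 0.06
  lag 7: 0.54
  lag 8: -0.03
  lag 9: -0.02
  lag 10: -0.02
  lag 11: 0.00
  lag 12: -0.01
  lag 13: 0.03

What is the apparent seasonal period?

The largest autocorrelation is r_7 = 0.54; the remaining lags stay at or below 0.06.
The dominant spike at lag 7 indicates a seasonal period of 7.

7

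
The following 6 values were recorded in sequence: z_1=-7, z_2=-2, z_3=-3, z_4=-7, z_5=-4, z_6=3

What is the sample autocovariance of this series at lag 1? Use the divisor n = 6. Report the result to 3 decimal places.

Mean z̄ = (-7 − 2 − 3 − 7 − 4 + 3)/6 = -3.3333
Deviations: -3.6667, 1.3333, 0.3333, -3.6667, -0.6667, 6.3333
Σ_{t=1}^{5}(z_t−z̄)(z_{t+1}−z̄) = -7.4444
γ_1 = -7.4444 / 6 = -1.241

-1.241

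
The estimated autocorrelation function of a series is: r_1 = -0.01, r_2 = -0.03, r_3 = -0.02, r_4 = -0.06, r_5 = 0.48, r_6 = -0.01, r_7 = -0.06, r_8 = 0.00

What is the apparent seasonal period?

5

The largest autocorrelation is r_5 = 0.48; the remaining lags stay at or below 0.00.
The dominant spike at lag 5 indicates a seasonal period of 5.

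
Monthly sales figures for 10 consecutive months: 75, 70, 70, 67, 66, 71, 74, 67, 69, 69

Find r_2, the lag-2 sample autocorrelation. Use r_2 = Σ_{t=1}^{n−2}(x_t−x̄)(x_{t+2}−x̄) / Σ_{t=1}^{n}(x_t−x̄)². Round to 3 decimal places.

-0.310

Mean x̄ = (75 + 70 + 70 + 67 + 66 + 71 + 74 + 67 + 69 + 69)/10 = 69.8000
Numerator Σ_{t=1}^{8}(x_t−x̄)(x_{t+2}−x̄) = -24.0800
Denominator Σ(x_t−x̄)² = 77.6000
r_2 = -24.0800 / 77.6000 = -0.310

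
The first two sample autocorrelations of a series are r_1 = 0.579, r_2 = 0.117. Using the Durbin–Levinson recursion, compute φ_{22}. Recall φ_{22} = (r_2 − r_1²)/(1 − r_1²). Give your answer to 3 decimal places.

-0.328

φ_{22} = (r_2 − r_1²) / (1 − r_1²)
r_1² = (0.579)² = 0.335241
Numerator = 0.117 − 0.3352 = -0.2182; denominator = 1 − 0.3352 = 0.6648
φ_{22} = -0.2182 / 0.6648 = -0.328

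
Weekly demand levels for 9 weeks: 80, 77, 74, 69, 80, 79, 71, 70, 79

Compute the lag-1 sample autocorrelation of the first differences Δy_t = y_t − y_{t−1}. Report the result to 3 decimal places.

-0.115

First differences Δy: -3, -3, -5, 11, -1, -8, -1, 9
Mean of differences = -0.1250
Numerator Σ(Δy_t−Δȳ)(Δy_{t+1}−Δȳ) = -35.8906
Denominator Σ(Δy_t−Δȳ)² = 310.8750
r_1(Δy) = -35.8906 / 310.8750 = -0.115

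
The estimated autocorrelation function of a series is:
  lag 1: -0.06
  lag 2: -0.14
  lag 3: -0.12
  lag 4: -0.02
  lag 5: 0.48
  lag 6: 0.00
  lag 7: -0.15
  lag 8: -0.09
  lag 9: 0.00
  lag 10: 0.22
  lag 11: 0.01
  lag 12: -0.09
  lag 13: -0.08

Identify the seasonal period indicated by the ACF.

5

The largest autocorrelation is r_5 = 0.48, with a weaker echo at lag 10 (0.22); the remaining lags stay at or below 0.01.
The dominant spike at lag 5 indicates a seasonal period of 5.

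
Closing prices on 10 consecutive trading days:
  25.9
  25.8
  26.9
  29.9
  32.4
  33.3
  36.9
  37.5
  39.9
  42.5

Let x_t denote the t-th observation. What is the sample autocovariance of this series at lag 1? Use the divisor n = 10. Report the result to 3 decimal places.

Mean x̄ = (25.9 + 25.8 + 26.9 + 29.9 + 32.4 + 33.3 + 36.9 + 37.5 + 39.9 + 42.5)/10 = 33.1000
Σ_{t=1}^{9}(x_t−x̄)(x_{t+1}−x̄) = 231.0800
γ_1 = 231.0800 / 10 = 23.108

23.108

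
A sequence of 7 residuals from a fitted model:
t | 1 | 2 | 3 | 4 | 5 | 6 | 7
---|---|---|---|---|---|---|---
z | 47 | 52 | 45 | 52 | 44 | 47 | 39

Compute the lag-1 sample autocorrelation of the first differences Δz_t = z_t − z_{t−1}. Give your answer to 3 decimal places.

First differences Δz: 5, -7, 7, -8, 3, -8
Mean of differences = -1.3333
Numerator Σ(Δz_t−Δz̄)(Δz_{t+1}−Δz̄) = -196.4444
Denominator Σ(Δz_t−Δz̄)² = 249.3333
r_1(Δz) = -196.4444 / 249.3333 = -0.788

-0.788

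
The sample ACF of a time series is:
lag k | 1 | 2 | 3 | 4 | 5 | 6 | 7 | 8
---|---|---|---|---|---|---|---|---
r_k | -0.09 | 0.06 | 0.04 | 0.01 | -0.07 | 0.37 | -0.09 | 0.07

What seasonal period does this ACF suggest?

The largest autocorrelation is r_6 = 0.37; the remaining lags stay at or below 0.07.
The dominant spike at lag 6 indicates a seasonal period of 6.

6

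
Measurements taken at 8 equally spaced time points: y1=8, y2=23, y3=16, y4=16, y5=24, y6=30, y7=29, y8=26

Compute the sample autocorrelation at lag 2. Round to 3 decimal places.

Mean ȳ = (8 + 23 + 16 + 16 + 24 + 30 + 29 + 26)/8 = 21.5000
Deviations from mean: -13.5000, 1.5000, -5.5000, -5.5000, 2.5000, 8.5000, 7.5000, 4.5000
Σ(y_t−ȳ)(y_{t+2}−ȳ) = (74.2500) + (-8.2500) + (-13.7500) + (-46.7500) + (18.7500) + (38.2500) = 62.5000
Denominator Σ(y_t−ȳ)² = 400.0000
r_2 = 62.5000 / 400.0000 = 0.156

0.156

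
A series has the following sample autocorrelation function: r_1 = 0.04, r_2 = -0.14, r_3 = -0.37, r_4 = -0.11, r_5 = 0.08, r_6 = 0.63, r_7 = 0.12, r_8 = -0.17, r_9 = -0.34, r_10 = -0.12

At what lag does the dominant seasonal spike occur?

6

The largest autocorrelation is r_6 = 0.63; the remaining lags stay at or below 0.12.
The dominant spike at lag 6 indicates a seasonal period of 6.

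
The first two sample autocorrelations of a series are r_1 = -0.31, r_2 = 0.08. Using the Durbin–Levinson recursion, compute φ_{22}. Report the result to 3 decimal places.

-0.018

φ_{22} = (r_2 − r_1²) / (1 − r_1²)
r_1² = (-0.31)² = 0.0961
Numerator = 0.08 − 0.0961 = -0.0161; denominator = 1 − 0.0961 = 0.9039
φ_{22} = -0.0161 / 0.9039 = -0.018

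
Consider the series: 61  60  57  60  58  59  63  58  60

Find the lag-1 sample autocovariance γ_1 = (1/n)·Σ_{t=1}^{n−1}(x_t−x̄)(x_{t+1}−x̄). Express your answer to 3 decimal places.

Mean x̄ = (61 + 60 + 57 + 60 + 58 + 59 + 63 + 58 + 60)/9 = 59.5556
Σ_{t=1}^{8}(x_t−x̄)(x_{t+1}−x̄) = -9.4198
γ_1 = -9.4198 / 9 = -1.047

-1.047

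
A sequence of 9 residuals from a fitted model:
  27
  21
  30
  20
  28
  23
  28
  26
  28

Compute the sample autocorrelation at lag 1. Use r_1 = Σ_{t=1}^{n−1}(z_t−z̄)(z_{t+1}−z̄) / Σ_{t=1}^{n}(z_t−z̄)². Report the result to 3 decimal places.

Mean z̄ = (27 + 21 + 30 + 20 + 28 + 23 + 28 + 26 + 28)/9 = 25.6667
Numerator Σ_{t=1}^{8}(z_t−z̄)(z_{t+1}−z̄) = -75.1111
Denominator Σ(z_t−z̄)² = 98.0000
r_1 = -75.1111 / 98.0000 = -0.766

-0.766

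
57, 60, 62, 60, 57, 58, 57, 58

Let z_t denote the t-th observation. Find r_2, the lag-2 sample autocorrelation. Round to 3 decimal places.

-0.289

Mean z̄ = (57 + 60 + 62 + 60 + 57 + 58 + 57 + 58)/8 = 58.6250
Deviations from mean: -1.6250, 1.3750, 3.3750, 1.3750, -1.6250, -0.6250, -1.6250, -0.6250
Σ(z_t−z̄)(z_{t+2}−z̄) = (-5.4844) + (1.8906) + (-5.4844) + (-0.8594) + (2.6406) + (0.3906) = -6.9063
Denominator Σ(z_t−z̄)² = 23.8750
r_2 = -6.9063 / 23.8750 = -0.289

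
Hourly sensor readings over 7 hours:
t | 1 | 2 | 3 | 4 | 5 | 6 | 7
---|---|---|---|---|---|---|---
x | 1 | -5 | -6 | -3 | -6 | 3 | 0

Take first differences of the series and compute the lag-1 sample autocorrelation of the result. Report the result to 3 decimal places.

-0.405

First differences Δx: -6, -1, 3, -3, 9, -3
Mean of differences = -0.1667
Numerator Σ(Δx_t−Δx̄)(Δx_{t+1}−Δx̄) = -58.6944
Denominator Σ(Δx_t−Δx̄)² = 144.8333
r_1(Δx) = -58.6944 / 144.8333 = -0.405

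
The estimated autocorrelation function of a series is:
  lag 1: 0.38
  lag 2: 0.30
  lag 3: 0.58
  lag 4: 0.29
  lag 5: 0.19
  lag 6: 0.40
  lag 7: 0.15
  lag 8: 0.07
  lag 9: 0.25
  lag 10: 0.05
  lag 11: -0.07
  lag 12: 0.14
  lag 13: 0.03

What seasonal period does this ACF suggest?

3

The largest autocorrelation is r_3 = 0.58, with a weaker echo at lag 6 (0.40); the remaining lags stay at or below 0.38. The elevated value at lag 1 (0.38), dropping to 0.30 at lag 2, reflects decaying short-term dependence rather than seasonality.
The dominant spike at lag 3 indicates a seasonal period of 3.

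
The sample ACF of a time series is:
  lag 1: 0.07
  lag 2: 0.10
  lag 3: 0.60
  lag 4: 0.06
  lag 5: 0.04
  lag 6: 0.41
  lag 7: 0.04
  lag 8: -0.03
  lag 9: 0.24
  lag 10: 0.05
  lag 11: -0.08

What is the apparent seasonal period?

The largest autocorrelation is r_3 = 0.60, with weaker echoes at lags 6 (0.41) and 9 (0.24); the remaining lags stay at or below 0.10.
The dominant spike at lag 3 indicates a seasonal period of 3.

3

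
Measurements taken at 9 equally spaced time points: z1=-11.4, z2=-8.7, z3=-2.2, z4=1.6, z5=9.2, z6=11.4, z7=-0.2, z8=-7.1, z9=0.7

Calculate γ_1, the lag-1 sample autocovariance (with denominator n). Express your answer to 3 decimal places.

25.666

Mean z̄ = (-11.4 − 8.7 − 2.2 + 1.6 + 9.2 + 11.4 − 0.2 − 7.1 + 0.7)/9 = -0.7444
Σ_{t=1}^{8}(z_t−z̄)(z_{t+1}−z̄) = 230.9936
γ_1 = 230.9936 / 9 = 25.666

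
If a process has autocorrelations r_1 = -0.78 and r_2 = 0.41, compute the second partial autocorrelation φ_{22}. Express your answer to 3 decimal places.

-0.507

φ_{22} = (r_2 − r_1²) / (1 − r_1²)
r_1² = (-0.78)² = 0.6084
Numerator = 0.41 − 0.6084 = -0.1984; denominator = 1 − 0.6084 = 0.3916
φ_{22} = -0.1984 / 0.3916 = -0.507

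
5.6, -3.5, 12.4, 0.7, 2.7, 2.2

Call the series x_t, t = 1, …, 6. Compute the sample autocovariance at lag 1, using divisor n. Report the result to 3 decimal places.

Mean x̄ = (5.6 − 3.5 + 12.4 + 0.7 + 2.7 + 2.2)/6 = 3.3500
Σ_{t=1}^{5}(x_t−x̄)(x_{t+1}−x̄) = -98.9175
γ_1 = -98.9175 / 6 = -16.486

-16.486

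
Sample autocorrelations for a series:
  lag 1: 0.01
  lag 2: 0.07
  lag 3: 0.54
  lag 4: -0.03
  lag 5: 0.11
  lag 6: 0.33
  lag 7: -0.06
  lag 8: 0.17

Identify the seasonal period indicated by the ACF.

The largest autocorrelation is r_3 = 0.54, with a weaker echo at lag 6 (0.33); the remaining lags stay at or below 0.17.
The dominant spike at lag 3 indicates a seasonal period of 3.

3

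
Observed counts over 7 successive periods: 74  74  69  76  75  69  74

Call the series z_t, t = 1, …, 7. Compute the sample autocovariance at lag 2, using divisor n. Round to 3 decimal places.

-2.714

Mean z̄ = (74 + 74 + 69 + 76 + 75 + 69 + 74)/7 = 73.0000
Σ_{t=1}^{5}(z_t−z̄)(z_{t+2}−z̄) = -19.0000
γ_2 = -19.0000 / 7 = -2.714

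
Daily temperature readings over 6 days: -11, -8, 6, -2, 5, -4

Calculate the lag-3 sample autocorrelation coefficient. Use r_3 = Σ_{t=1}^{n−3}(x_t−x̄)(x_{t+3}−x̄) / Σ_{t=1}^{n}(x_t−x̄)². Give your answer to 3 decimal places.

-0.250

Mean x̄ = (-11 − 8 + 6 − 2 + 5 − 4)/6 = -2.3333
Deviations from mean: -8.6667, -5.6667, 8.3333, 0.3333, 7.3333, -1.6667
Numerator Σ_{t=1}^{3}(x_t−x̄)(x_{t+3}−x̄) = -58.3333
Denominator Σ(x_t−x̄)² = 233.3333
r_3 = -58.3333 / 233.3333 = -0.250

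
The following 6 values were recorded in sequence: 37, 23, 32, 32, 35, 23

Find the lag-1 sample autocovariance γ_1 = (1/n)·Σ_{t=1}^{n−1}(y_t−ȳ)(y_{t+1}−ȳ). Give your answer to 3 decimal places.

Mean ȳ = (37 + 23 + 32 + 32 + 35 + 23)/6 = 30.3333
Deviations: 6.6667, -7.3333, 1.6667, 1.6667, 4.6667, -7.3333
Σ_{t=1}^{5}(y_t−ȳ)(y_{t+1}−ȳ) = -84.7778
γ_1 = -84.7778 / 6 = -14.130

-14.130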